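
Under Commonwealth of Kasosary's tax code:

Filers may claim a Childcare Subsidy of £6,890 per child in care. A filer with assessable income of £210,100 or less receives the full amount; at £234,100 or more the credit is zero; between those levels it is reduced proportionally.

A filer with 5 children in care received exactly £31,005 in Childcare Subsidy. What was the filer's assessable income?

Full credit = 5 × £6,890 = £34,450.
£31,005 is 31,005/34,450 of the full £34,450, so 3,445/34,450 of the £24,000 range has been used: income = £210,100 + £24,000 × 3,445/34,450 = £212,500.

£212,500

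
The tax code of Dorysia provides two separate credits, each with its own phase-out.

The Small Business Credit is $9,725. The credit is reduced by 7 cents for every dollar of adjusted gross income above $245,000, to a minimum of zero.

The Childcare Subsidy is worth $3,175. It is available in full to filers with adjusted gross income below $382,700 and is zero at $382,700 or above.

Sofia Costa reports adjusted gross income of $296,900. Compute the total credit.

Small Business Credit: 7% of the $51,900 excess over $245,000 is $3,633; credit = $9,725 − $3,633 = $6,092.
Childcare Subsidy: $296,900 is below the $382,700 cutoff, so the full $3,175 applies.
Total: $6,092 + $3,175 = $9,267.

$9,267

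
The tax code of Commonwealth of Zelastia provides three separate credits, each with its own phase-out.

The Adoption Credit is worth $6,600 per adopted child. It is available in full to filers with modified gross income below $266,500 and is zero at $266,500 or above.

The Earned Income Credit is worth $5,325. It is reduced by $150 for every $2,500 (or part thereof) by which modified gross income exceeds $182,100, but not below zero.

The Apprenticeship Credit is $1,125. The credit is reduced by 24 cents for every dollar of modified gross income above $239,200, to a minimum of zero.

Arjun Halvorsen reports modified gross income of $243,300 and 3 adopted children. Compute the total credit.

Adoption Credit: base = 3 × $6,600 = $19,800. $243,300 is below the $266,500 cutoff, so the full $19,800 applies.
Earned Income Credit: income exceeds $182,100 by $61,200, which is 25 full-or-partial $2,500 increments; reduction = 25 × $150 = $3,750, leaving $1,575.
Apprenticeship Credit: 24% of the $4,100 excess over $239,200 is $984; credit = $1,125 − $984 = $141.
Total: $19,800 + $1,575 + $141 = $21,516.

$21,516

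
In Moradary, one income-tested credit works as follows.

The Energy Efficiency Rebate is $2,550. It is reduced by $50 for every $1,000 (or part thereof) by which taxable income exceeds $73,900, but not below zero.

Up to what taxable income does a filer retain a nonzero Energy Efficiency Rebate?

After 50 increments the reduction is 50 × $50 = $2,500, leaving $50; one more increment wipes it out. Increment 50 ends at excess 50 × $1,000 = $50,000, so the highest qualifying income is $73,900 + $50,000 = $123,900.

$123,900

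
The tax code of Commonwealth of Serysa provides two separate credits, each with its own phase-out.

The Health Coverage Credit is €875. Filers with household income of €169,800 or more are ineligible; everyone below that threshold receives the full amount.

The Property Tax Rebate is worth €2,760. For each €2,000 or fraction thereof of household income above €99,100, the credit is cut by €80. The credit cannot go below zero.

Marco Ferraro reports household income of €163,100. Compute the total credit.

Health Coverage Credit: €163,100 is below the €169,800 cutoff, so the full €875 applies.
Property Tax Rebate: income exceeds €99,100 by €64,000, which is 32 full-or-partial €2,000 increments; reduction = 32 × €80 = €2,560, leaving €200.
Total: €875 + €200 = €1,075.

€1,075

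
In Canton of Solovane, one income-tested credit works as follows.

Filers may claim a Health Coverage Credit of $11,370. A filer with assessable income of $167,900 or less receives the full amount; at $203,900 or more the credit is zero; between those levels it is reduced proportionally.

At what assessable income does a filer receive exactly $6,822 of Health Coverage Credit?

$6,822 is 6,822/11,370 of the full $11,370, so 4,548/11,370 of the $36,000 range has been used: income = $167,900 + $36,000 × 4,548/11,370 = $182,300.

$182,300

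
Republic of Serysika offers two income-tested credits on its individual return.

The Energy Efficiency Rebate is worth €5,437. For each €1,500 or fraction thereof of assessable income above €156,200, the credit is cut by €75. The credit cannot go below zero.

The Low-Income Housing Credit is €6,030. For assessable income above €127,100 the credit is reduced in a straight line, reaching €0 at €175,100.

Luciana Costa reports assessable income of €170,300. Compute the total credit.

Energy Efficiency Rebate: income exceeds €156,200 by €14,100, which is 10 full-or-partial €1,500 increments; reduction = 10 × €75 = €750, leaving €4,687.
Low-Income Housing Credit: €170,300 is €43,200 into a €48,000 phase-out range, leaving 4,800/48,000 of the credit: €6,030 × 4,800/48,000 = €603.
Total: €4,687 + €603 = €5,290.

€5,290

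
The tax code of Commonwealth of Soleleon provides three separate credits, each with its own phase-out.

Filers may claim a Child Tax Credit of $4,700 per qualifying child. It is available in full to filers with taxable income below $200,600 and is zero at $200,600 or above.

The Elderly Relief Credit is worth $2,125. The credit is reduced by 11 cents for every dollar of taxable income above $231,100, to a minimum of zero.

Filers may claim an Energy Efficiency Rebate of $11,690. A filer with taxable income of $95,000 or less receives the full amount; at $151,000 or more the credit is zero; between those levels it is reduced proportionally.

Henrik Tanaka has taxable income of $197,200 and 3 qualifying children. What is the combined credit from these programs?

$16,225

Child Tax Credit: base = 3 × $4,700 = $14,100. $197,200 is below the $200,600 cutoff, so the full $14,100 applies.
Elderly Relief Credit: $197,200 is at or below the $231,100 threshold, so the full $2,125 applies.
Energy Efficiency Rebate: $197,200 is at or above $151,000, so the credit is $0.
Total: $14,100 + $2,125 + $0 = $16,225.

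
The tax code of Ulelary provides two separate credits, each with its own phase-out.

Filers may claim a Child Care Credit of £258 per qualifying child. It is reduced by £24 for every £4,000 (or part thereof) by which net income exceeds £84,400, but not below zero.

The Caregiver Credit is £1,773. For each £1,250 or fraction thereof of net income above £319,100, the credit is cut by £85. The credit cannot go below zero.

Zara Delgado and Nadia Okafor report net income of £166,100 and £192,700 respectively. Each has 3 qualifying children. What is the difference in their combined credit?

£168

Zara (£166,100): Child Care Credit: base = 3 × £258 = £774. income exceeds £84,400 by £81,700, which is 21 full-or-partial £4,000 increments; reduction = 21 × £24 = £504, leaving £270. Caregiver Credit: £166,100 is at or below the £319,100 threshold, so the full £1,773 applies. total £270 + £1,773 = £2,043
Nadia (£192,700): Child Care Credit: base = 3 × £258 = £774. income exceeds £84,400 by £108,300, which is 28 full-or-partial £4,000 increments; reduction = 28 × £24 = £672, leaving £102. Caregiver Credit: £192,700 is at or below the £319,100 threshold, so the full £1,773 applies. total £102 + £1,773 = £1,875
Difference: |£2,043 − £1,875| = £168.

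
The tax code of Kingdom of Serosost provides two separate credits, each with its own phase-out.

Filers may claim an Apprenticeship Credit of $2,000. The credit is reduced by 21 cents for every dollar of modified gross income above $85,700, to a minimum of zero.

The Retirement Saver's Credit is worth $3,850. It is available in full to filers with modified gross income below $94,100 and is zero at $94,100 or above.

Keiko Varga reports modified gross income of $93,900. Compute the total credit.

$4,128

Apprenticeship Credit: 21% of the $8,200 excess over $85,700 is $1,722; credit = $2,000 − $1,722 = $278.
Retirement Saver's Credit: $93,900 is below the $94,100 cutoff, so the full $3,850 applies.
Total: $278 + $3,850 = $4,128.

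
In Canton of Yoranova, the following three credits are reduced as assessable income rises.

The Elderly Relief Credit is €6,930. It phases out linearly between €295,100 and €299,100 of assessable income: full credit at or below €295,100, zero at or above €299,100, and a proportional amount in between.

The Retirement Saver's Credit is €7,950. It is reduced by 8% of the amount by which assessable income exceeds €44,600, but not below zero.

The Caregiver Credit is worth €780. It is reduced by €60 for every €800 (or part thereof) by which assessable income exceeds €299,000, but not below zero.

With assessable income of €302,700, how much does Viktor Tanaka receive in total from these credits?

€480

Elderly Relief Credit: €302,700 is at or above €299,100, so the credit is €0.
Retirement Saver's Credit: 8% of the €258,100 excess over €44,600 is €20,648 ≥ base, so the credit is €0.
Caregiver Credit: income exceeds €299,000 by €3,700, which is 5 full-or-partial €800 increments; reduction = 5 × €60 = €300, leaving €480.
Total: €0 + €0 + €480 = €480.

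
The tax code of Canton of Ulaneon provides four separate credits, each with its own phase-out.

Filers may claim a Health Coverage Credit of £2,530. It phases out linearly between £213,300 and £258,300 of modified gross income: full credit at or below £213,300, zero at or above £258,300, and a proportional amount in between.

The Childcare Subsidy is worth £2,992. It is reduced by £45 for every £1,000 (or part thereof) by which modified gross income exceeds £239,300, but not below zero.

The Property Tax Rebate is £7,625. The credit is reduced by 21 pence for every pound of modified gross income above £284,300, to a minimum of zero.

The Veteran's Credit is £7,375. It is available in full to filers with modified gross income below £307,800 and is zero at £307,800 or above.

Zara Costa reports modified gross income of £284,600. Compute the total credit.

£15,859

Health Coverage Credit: £284,600 is at or above £258,300, so the credit is £0.
Childcare Subsidy: income exceeds £239,300 by £45,300, which is 46 full-or-partial £1,000 increments; reduction = 46 × £45 = £2,070, leaving £922.
Property Tax Rebate: 21% of the £300 excess over £284,300 is £63; credit = £7,625 − £63 = £7,562.
Veteran's Credit: £284,600 is below the £307,800 cutoff, so the full £7,375 applies.
Total: £0 + £922 + £7,562 + £7,375 = £15,859.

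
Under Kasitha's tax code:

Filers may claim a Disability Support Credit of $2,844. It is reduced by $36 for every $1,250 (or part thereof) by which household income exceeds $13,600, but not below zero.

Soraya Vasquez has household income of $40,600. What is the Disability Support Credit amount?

Disability Support Credit: income exceeds $13,600 by $27,000, which is 22 full-or-partial $1,250 increments; reduction = 22 × $36 = $792, leaving $2,052.

$2,052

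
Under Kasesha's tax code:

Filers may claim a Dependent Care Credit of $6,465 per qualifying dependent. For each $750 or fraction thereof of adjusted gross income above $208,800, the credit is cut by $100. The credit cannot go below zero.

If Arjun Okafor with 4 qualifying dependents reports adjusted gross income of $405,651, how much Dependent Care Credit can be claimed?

Dependent Care Credit: base = 4 × $6,465 = $25,860. income exceeds $208,800 by $196,851 → 263 increments × $100 = $26,300 ≥ base, so the credit is $0.

$0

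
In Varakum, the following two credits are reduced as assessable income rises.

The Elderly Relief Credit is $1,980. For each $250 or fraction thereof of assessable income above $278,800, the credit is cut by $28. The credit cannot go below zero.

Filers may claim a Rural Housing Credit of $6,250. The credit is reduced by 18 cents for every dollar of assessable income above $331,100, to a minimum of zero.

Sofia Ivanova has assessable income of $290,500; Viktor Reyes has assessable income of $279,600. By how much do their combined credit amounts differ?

Sofia ($290,500): Elderly Relief Credit: income exceeds $278,800 by $11,700, which is 47 full-or-partial $250 increments; reduction = 47 × $28 = $1,316, leaving $664. Rural Housing Credit: $290,500 is at or below the $331,100 threshold, so the full $6,250 applies. total $664 + $6,250 = $6,914
Viktor ($279,600): Elderly Relief Credit: income exceeds $278,800 by $800, which is 4 full-or-partial $250 increments; reduction = 4 × $28 = $112, leaving $1,868. Rural Housing Credit: $279,600 is at or below the $331,100 threshold, so the full $6,250 applies. total $1,868 + $6,250 = $8,118
Difference: |$6,914 − $8,118| = $1,204.

$1,204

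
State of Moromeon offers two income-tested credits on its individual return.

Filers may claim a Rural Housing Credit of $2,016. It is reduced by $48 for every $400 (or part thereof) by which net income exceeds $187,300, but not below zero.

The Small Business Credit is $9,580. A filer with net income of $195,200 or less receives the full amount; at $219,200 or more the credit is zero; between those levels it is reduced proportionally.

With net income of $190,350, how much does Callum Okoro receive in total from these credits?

$11,212

Rural Housing Credit: income exceeds $187,300 by $3,050, which is 8 full-or-partial $400 increments; reduction = 8 × $48 = $384, leaving $1,632.
Small Business Credit: $190,350 is at or below the $195,200 threshold, so the full $9,580 applies.
Total: $1,632 + $9,580 = $11,212.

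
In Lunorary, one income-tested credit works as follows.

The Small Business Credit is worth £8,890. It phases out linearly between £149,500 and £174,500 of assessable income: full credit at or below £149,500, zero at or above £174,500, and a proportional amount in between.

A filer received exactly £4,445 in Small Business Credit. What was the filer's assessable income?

£4,445 is 4,445/8,890 of the full £8,890, so 4,445/8,890 of the £25,000 range has been used: income = £149,500 + £25,000 × 4,445/8,890 = £162,000.

£162,000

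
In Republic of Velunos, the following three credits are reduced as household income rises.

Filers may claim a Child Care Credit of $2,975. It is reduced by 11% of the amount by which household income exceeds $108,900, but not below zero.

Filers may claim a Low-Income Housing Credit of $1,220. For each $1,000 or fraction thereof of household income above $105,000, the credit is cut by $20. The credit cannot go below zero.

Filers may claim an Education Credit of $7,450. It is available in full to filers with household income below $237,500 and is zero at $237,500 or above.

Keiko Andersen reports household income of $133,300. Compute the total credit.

Child Care Credit: 11% of the $24,400 excess over $108,900 is $2,684; credit = $2,975 − $2,684 = $291.
Low-Income Housing Credit: income exceeds $105,000 by $28,300, which is 29 full-or-partial $1,000 increments; reduction = 29 × $20 = $580, leaving $640.
Education Credit: $133,300 is below the $237,500 cutoff, so the full $7,450 applies.
Total: $291 + $640 + $7,450 = $8,381.

$8,381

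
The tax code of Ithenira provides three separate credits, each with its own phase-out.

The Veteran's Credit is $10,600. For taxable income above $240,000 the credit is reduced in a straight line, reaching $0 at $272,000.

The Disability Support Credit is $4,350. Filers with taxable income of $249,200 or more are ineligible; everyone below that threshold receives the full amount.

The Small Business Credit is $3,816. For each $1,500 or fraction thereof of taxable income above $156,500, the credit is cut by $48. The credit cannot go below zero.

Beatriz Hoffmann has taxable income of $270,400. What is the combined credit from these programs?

$698

Veteran's Credit: $270,400 is $30,400 into a $32,000 phase-out range, leaving 1,600/32,000 of the credit: $10,600 × 1,600/32,000 = $530.
Disability Support Credit: $270,400 meets or exceeds the $249,200 cutoff, so the credit is $0.
Small Business Credit: income exceeds $156,500 by $113,900, which is 76 full-or-partial $1,500 increments; reduction = 76 × $48 = $3,648, leaving $168.
Total: $530 + $0 + $168 = $698.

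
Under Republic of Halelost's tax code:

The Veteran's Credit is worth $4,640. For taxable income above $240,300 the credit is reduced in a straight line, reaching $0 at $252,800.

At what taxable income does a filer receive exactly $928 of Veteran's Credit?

$250,300

$928 is 928/4,640 of the full $4,640, so 3,712/4,640 of the $12,500 range has been used: income = $240,300 + $12,500 × 3,712/4,640 = $250,300.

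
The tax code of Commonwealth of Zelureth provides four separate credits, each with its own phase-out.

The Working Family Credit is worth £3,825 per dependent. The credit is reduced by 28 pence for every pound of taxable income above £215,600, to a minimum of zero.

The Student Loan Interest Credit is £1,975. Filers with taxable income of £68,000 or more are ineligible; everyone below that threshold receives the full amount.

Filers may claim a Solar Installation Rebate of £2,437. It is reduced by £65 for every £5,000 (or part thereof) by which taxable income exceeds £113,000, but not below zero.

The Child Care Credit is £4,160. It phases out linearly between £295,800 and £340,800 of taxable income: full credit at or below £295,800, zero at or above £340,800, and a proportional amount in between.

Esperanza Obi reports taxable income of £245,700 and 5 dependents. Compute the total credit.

£15,539

Working Family Credit: base = 5 × £3,825 = £19,125. 28% of the £30,100 excess over £215,600 is £8,428; credit = £19,125 − £8,428 = £10,697.
Student Loan Interest Credit: £245,700 meets or exceeds the £68,000 cutoff, so the credit is £0.
Solar Installation Rebate: income exceeds £113,000 by £132,700, which is 27 full-or-partial £5,000 increments; reduction = 27 × £65 = £1,755, leaving £682.
Child Care Credit: £245,700 is at or below the £295,800 threshold, so the full £4,160 applies.
Total: £10,697 + £0 + £682 + £4,160 = £15,539.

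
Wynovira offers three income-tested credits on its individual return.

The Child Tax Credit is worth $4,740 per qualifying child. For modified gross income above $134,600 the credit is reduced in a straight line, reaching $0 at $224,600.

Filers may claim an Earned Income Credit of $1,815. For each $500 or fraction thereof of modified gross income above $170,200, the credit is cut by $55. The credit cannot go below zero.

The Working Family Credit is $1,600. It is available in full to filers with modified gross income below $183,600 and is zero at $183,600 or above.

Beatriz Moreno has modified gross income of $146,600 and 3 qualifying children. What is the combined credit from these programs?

$15,739

Child Tax Credit: base = 3 × $4,740 = $14,220. $146,600 is $12,000 into a $90,000 phase-out range, leaving 78,000/90,000 of the credit: $14,220 × 78,000/90,000 = $12,324.
Earned Income Credit: $146,600 is at or below the $170,200 threshold, so the full $1,815 applies.
Working Family Credit: $146,600 is below the $183,600 cutoff, so the full $1,600 applies.
Total: $12,324 + $1,815 + $1,600 = $15,739.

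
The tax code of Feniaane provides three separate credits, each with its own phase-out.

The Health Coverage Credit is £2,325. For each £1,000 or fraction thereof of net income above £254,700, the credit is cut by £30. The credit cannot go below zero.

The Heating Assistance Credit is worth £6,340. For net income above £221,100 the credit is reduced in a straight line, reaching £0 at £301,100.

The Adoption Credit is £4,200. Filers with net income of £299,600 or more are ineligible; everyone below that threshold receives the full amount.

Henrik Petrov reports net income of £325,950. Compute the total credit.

Health Coverage Credit: income exceeds £254,700 by £71,250, which is 72 full-or-partial £1,000 increments; reduction = 72 × £30 = £2,160, leaving £165.
Heating Assistance Credit: £325,950 is at or above £301,100, so the credit is £0.
Adoption Credit: £325,950 meets or exceeds the £299,600 cutoff, so the credit is £0.
Total: £165 + £0 + £0 = £165.

£165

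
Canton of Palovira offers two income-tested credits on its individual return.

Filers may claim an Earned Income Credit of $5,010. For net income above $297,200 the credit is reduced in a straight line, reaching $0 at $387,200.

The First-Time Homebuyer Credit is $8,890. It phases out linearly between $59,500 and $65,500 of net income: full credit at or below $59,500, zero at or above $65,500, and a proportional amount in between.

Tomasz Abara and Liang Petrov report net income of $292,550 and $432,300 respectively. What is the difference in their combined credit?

Tomasz ($292,550): Earned Income Credit: $292,550 is at or below the $297,200 threshold, so the full $5,010 applies. First-Time Homebuyer Credit: $292,550 is at or above $65,500, so the credit is $0. total $5,010 + $0 = $5,010
Liang ($432,300): Earned Income Credit: $432,300 is at or above $387,200, so the credit is $0. First-Time Homebuyer Credit: $432,300 is at or above $65,500, so the credit is $0. total $0 + $0 = $0
Difference: |$5,010 − $0| = $5,010.

$5,010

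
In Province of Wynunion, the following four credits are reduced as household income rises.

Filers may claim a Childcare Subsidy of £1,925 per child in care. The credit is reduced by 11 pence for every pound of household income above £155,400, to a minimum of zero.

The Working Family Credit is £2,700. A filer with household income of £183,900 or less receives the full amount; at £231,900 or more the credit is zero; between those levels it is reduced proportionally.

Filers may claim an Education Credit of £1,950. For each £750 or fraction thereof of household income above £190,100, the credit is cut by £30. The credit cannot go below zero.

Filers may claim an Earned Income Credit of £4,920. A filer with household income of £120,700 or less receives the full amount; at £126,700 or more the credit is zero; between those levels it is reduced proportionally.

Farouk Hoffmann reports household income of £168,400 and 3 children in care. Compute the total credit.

Childcare Subsidy: base = 3 × £1,925 = £5,775. 11% of the £13,000 excess over £155,400 is £1,430; credit = £5,775 − £1,430 = £4,345.
Working Family Credit: £168,400 is at or below the £183,900 threshold, so the full £2,700 applies.
Education Credit: £168,400 is at or below the £190,100 threshold, so the full £1,950 applies.
Earned Income Credit: £168,400 is at or above £126,700, so the credit is £0.
Total: £4,345 + £2,700 + £1,950 + £0 = £8,995.

£8,995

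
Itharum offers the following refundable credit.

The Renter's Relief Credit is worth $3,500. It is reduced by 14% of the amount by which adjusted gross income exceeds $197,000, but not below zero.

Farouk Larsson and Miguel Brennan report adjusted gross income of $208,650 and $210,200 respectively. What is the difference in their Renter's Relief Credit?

$217

Farouk ($208,650): Renter's Relief Credit: 14% of the $11,650 excess over $197,000 is $1,631; credit = $3,500 − $1,631 = $1,869.
Miguel ($210,200): Renter's Relief Credit: 14% of the $13,200 excess over $197,000 is $1,848; credit = $3,500 − $1,848 = $1,652.
Difference: |$1,869 − $1,652| = $217.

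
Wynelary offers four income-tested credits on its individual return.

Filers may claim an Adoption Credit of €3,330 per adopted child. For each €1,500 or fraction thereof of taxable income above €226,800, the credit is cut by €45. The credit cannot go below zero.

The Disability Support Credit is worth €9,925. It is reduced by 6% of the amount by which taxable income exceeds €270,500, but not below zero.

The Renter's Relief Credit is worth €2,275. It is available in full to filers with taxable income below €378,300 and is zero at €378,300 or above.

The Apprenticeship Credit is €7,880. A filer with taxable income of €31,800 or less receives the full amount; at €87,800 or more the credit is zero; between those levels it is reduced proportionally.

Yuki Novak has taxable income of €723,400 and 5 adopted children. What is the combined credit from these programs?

€1,710

Adoption Credit: base = 5 × €3,330 = €16,650. income exceeds €226,800 by €496,600, which is 332 full-or-partial €1,500 increments; reduction = 332 × €45 = €14,940, leaving €1,710.
Disability Support Credit: 6% of the €452,900 excess over €270,500 is €27,174 ≥ base, so the credit is €0.
Renter's Relief Credit: €723,400 meets or exceeds the €378,300 cutoff, so the credit is €0.
Apprenticeship Credit: €723,400 is at or above €87,800, so the credit is €0.
Total: €1,710 + €0 + €0 + €0 = €1,710.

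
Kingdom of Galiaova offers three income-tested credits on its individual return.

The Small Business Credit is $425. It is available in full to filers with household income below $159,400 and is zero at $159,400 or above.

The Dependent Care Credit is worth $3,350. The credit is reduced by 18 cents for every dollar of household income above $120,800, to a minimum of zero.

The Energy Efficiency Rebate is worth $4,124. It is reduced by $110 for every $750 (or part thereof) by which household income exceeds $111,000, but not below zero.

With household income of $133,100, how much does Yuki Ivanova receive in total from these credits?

$2,385

Small Business Credit: $133,100 is below the $159,400 cutoff, so the full $425 applies.
Dependent Care Credit: 18% of the $12,300 excess over $120,800 is $2,214; credit = $3,350 − $2,214 = $1,136.
Energy Efficiency Rebate: income exceeds $111,000 by $22,100, which is 30 full-or-partial $750 increments; reduction = 30 × $110 = $3,300, leaving $824.
Total: $425 + $1,136 + $824 = $2,385.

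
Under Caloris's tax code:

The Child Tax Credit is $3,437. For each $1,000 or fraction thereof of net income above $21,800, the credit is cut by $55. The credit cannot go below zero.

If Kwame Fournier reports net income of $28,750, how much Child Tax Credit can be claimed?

Child Tax Credit: income exceeds $21,800 by $6,950, which is 7 full-or-partial $1,000 increments; reduction = 7 × $55 = $385, leaving $3,052.

$3,052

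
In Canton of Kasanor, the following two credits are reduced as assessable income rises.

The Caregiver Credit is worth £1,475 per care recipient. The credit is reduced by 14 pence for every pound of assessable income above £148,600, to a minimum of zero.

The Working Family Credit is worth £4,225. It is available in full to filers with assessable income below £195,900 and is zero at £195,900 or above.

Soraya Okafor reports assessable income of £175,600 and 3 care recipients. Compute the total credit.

£4,870

Caregiver Credit: base = 3 × £1,475 = £4,425. 14% of the £27,000 excess over £148,600 is £3,780; credit = £4,425 − £3,780 = £645.
Working Family Credit: £175,600 is below the £195,900 cutoff, so the full £4,225 applies.
Total: £645 + £4,225 = £4,870.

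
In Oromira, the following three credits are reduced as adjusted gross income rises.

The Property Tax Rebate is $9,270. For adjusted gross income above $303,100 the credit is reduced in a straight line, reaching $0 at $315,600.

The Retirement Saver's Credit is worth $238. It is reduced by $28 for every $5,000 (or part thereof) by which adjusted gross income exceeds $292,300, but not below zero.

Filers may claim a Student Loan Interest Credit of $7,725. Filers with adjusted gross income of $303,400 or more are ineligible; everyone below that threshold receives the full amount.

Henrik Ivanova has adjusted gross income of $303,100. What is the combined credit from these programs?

Property Tax Rebate: $303,100 is at or below the $303,100 threshold, so the full $9,270 applies.
Retirement Saver's Credit: income exceeds $292,300 by $10,800, which is 3 full-or-partial $5,000 increments; reduction = 3 × $28 = $84, leaving $154.
Student Loan Interest Credit: $303,100 is below the $303,400 cutoff, so the full $7,725 applies.
Total: $9,270 + $154 + $7,725 = $17,149.

$17,149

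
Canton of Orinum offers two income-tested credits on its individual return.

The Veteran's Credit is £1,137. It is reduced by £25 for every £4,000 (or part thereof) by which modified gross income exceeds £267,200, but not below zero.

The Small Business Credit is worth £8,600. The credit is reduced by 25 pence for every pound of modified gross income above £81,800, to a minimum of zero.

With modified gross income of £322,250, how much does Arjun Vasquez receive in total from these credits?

£787

Veteran's Credit: income exceeds £267,200 by £55,050, which is 14 full-or-partial £4,000 increments; reduction = 14 × £25 = £350, leaving £787.
Small Business Credit: 25% of the £240,450 excess over £81,800 is £60,112.50 ≥ base, so the credit is £0.
Total: £787 + £0 = £787.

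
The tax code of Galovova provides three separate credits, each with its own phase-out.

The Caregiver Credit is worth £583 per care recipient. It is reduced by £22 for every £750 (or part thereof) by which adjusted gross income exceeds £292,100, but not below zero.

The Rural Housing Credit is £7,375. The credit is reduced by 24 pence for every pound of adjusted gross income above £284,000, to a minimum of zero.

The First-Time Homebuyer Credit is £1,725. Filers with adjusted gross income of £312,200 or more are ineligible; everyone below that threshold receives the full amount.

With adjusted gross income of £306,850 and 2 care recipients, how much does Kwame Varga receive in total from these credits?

£4,342

Caregiver Credit: base = 2 × £583 = £1,166. income exceeds £292,100 by £14,750, which is 20 full-or-partial £750 increments; reduction = 20 × £22 = £440, leaving £726.
Rural Housing Credit: 24% of the £22,850 excess over £284,000 is £5,484; credit = £7,375 − £5,484 = £1,891.
First-Time Homebuyer Credit: £306,850 is below the £312,200 cutoff, so the full £1,725 applies.
Total: £726 + £1,891 + £1,725 = £4,342.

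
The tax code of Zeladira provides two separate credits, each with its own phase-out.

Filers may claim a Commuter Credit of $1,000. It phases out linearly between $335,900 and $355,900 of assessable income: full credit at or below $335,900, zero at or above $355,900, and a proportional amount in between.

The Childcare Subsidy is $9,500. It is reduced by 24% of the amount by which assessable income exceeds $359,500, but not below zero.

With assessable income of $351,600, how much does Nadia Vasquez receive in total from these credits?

Commuter Credit: $351,600 is $15,700 into a $20,000 phase-out range, leaving 4,300/20,000 of the credit: $1,000 × 4,300/20,000 = $215.
Childcare Subsidy: $351,600 is at or below the $359,500 threshold, so the full $9,500 applies.
Total: $215 + $9,500 = $9,715.

$9,715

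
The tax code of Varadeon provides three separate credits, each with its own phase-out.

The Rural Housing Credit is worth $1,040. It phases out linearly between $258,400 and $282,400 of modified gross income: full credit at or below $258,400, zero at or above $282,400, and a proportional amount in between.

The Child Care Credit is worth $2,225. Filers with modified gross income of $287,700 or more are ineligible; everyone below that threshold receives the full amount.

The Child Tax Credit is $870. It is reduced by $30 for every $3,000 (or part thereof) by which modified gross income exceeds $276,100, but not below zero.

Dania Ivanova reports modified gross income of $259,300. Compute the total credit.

$4,096

Rural Housing Credit: $259,300 is $900 into a $24,000 phase-out range, leaving 23,100/24,000 of the credit: $1,040 × 23,100/24,000 = $1,001.
Child Care Credit: $259,300 is below the $287,700 cutoff, so the full $2,225 applies.
Child Tax Credit: $259,300 is at or below the $276,100 threshold, so the full $870 applies.
Total: $1,001 + $2,225 + $870 = $4,096.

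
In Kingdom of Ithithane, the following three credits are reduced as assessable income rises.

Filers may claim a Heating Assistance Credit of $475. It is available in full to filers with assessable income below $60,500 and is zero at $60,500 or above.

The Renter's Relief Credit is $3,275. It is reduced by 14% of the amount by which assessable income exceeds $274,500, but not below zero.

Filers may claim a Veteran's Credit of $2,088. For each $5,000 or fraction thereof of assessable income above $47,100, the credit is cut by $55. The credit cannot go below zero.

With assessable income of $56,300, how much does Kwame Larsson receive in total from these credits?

$5,728

Heating Assistance Credit: $56,300 is below the $60,500 cutoff, so the full $475 applies.
Renter's Relief Credit: $56,300 is at or below the $274,500 threshold, so the full $3,275 applies.
Veteran's Credit: income exceeds $47,100 by $9,200, which is 2 full-or-partial $5,000 increments; reduction = 2 × $55 = $110, leaving $1,978.
Total: $475 + $3,275 + $1,978 = $5,728.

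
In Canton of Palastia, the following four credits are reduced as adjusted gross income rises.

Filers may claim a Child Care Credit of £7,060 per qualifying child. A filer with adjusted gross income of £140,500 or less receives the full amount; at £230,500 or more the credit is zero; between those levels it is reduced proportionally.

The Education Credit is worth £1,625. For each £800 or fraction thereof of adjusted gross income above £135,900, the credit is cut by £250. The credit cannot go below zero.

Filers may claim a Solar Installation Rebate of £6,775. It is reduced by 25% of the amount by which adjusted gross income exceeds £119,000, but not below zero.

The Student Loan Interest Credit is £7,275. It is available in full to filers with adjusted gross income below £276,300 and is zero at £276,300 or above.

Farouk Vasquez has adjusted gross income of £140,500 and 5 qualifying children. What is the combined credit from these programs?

Child Care Credit: base = 5 × £7,060 = £35,300. £140,500 is at or below the £140,500 threshold, so the full £35,300 applies.
Education Credit: income exceeds £135,900 by £4,600, which is 6 full-or-partial £800 increments; reduction = 6 × £250 = £1,500, leaving £125.
Solar Installation Rebate: 25% of the £21,500 excess over £119,000 is £5,375; credit = £6,775 − £5,375 = £1,400.
Student Loan Interest Credit: £140,500 is below the £276,300 cutoff, so the full £7,275 applies.
Total: £35,300 + £125 + £1,400 + £7,275 = £44,100.

£44,100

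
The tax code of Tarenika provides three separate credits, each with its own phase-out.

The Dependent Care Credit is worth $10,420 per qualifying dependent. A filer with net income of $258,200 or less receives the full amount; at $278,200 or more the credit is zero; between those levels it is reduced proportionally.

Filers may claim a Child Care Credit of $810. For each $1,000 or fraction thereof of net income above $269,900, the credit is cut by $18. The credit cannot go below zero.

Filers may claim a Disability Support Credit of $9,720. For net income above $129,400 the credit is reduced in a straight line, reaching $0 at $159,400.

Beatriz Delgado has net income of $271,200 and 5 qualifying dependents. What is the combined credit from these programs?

Dependent Care Credit: base = 5 × $10,420 = $52,100. $271,200 is $13,000 into a $20,000 phase-out range, leaving 7,000/20,000 of the credit: $52,100 × 7,000/20,000 = $18,235.
Child Care Credit: income exceeds $269,900 by $1,300, which is 2 full-or-partial $1,000 increments; reduction = 2 × $18 = $36, leaving $774.
Disability Support Credit: $271,200 is at or above $159,400, so the credit is $0.
Total: $18,235 + $774 + $0 = $19,009.

$19,009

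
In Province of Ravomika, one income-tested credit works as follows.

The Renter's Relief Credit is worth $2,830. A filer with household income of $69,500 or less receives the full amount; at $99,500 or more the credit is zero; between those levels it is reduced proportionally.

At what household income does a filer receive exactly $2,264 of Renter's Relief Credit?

$75,500

$2,264 is 2,264/2,830 of the full $2,830, so 566/2,830 of the $30,000 range has been used: income = $69,500 + $30,000 × 566/2,830 = $75,500.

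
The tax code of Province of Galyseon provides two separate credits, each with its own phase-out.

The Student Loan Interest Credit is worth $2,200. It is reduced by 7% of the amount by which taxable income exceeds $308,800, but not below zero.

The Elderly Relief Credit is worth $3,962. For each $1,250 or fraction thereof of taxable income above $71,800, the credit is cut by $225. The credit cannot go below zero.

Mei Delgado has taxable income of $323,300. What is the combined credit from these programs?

$1,185

Student Loan Interest Credit: 7% of the $14,500 excess over $308,800 is $1,015; credit = $2,200 − $1,015 = $1,185.
Elderly Relief Credit: income exceeds $71,800 by $251,500 → 202 increments × $225 = $45,450 ≥ base, so the credit is $0.
Total: $1,185 + $0 = $1,185.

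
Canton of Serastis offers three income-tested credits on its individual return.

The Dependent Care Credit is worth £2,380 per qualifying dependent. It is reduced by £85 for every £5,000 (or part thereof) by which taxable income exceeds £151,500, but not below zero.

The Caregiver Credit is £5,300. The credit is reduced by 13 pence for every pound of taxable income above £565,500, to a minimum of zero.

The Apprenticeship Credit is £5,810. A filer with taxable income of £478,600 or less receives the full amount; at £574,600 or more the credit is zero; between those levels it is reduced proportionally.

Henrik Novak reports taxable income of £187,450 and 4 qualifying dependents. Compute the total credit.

£19,950

Dependent Care Credit: base = 4 × £2,380 = £9,520. income exceeds £151,500 by £35,950, which is 8 full-or-partial £5,000 increments; reduction = 8 × £85 = £680, leaving £8,840.
Caregiver Credit: £187,450 is at or below the £565,500 threshold, so the full £5,300 applies.
Apprenticeship Credit: £187,450 is at or below the £478,600 threshold, so the full £5,810 applies.
Total: £8,840 + £5,300 + £5,810 = £19,950.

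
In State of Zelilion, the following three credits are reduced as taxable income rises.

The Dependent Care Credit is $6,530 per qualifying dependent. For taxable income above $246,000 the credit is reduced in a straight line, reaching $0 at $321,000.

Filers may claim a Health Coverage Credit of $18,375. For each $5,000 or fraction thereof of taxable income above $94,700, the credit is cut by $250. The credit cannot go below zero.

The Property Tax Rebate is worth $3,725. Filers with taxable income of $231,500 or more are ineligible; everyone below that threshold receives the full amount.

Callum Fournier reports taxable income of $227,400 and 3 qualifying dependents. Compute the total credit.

Dependent Care Credit: base = 3 × $6,530 = $19,590. $227,400 is at or below the $246,000 threshold, so the full $19,590 applies.
Health Coverage Credit: income exceeds $94,700 by $132,700, which is 27 full-or-partial $5,000 increments; reduction = 27 × $250 = $6,750, leaving $11,625.
Property Tax Rebate: $227,400 is below the $231,500 cutoff, so the full $3,725 applies.
Total: $19,590 + $11,625 + $3,725 = $34,940.

$34,940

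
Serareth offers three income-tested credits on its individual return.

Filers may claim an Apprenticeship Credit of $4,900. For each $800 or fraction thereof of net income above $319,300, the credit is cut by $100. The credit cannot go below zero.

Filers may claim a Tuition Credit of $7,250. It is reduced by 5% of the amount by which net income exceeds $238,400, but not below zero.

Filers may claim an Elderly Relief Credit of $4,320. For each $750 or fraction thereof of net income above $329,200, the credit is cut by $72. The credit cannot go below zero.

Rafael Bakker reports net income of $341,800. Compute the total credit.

$7,176

Apprenticeship Credit: income exceeds $319,300 by $22,500, which is 29 full-or-partial $800 increments; reduction = 29 × $100 = $2,900, leaving $2,000.
Tuition Credit: 5% of the $103,400 excess over $238,400 is $5,170; credit = $7,250 − $5,170 = $2,080.
Elderly Relief Credit: income exceeds $329,200 by $12,600, which is 17 full-or-partial $750 increments; reduction = 17 × $72 = $1,224, leaving $3,096.
Total: $2,000 + $2,080 + $3,096 = $7,176.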